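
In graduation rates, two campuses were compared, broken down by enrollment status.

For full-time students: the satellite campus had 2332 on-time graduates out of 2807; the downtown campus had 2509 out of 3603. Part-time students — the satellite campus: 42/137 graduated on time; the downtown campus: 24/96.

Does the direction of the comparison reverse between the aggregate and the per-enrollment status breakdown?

No

Full-time: the satellite campus 2332/2807 = 83.1%, the downtown campus 2509/3603 = 69.6% → the satellite campus
Part-time: the satellite campus 42/137 = 30.7%, the downtown campus 24/96 = 25.0% → the satellite campus
Overall: the satellite campus 2374/2944 = 80.6%, the downtown campus 2533/3699 = 68.5% → the satellite campus
The satellite campus wins overall and in every enrollment group — no reversal.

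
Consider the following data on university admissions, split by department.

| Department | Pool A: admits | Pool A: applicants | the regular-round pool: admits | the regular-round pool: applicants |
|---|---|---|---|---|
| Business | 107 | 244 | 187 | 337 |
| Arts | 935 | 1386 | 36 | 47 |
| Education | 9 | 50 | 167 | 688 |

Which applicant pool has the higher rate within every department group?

Business: Pool A 107/244 = 43.9%, the regular-round pool 187/337 = 55.5% → the regular-round pool
Arts: Pool A 935/1386 = 67.5%, the regular-round pool 36/47 = 76.6% → the regular-round pool
Education: Pool A 9/50 = 18.0%, the regular-round pool 167/688 = 24.3% → the regular-round pool
The regular-round pool has the higher rate in all 3 groups.

the regular-round pool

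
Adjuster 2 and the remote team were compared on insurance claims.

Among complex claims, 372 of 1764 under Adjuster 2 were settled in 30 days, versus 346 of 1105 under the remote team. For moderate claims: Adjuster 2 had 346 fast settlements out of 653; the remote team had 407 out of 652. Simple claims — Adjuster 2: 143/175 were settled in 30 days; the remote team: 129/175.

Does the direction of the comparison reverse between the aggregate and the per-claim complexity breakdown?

Complex: Adjuster 2 372/1764 = 21.1%, the remote team 346/1105 = 31.3% → the remote team
Moderate: Adjuster 2 346/653 = 53.0%, the remote team 407/652 = 62.4% → the remote team
Simple: Adjuster 2 143/175 = 81.7%, the remote team 129/175 = 73.7% → Adjuster 2
Overall: Adjuster 2 861/2592 = 33.2%, the remote team 882/1932 = 45.7% → the remote team
Neither sweeps: Adjuster 2 wins 1 of 3 groups, the remote team wins 2. The remote team wins overall but not every group — no Simpson reversal.

No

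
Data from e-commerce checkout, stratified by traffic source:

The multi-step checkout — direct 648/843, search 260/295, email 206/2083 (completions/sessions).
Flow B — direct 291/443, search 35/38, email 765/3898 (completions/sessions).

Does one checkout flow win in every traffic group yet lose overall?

Direct: the multi-step checkout 648/843 = 76.9%, Flow B 291/443 = 65.7% → the multi-step checkout
Search: the multi-step checkout 260/295 = 88.1%, Flow B 35/38 = 92.1% → Flow B
Email: the multi-step checkout 206/2083 = 9.9%, Flow B 765/3898 = 19.6% → Flow B
Overall: the multi-step checkout 1114/3221 = 34.6%, Flow B 1091/4379 = 24.9% → the multi-step checkout
Neither sweeps: the multi-step checkout wins 1 of 3 groups, Flow B wins 2. The multi-step checkout wins overall but not every group — no Simpson reversal.

No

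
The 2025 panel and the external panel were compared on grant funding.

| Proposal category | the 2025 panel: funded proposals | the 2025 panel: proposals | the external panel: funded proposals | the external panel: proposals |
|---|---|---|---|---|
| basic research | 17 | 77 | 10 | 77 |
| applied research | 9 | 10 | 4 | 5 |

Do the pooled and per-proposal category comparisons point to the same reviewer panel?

Basic research: the 2025 panel 17/77 = 22.1%, the external panel 10/77 = 13.0% → the 2025 panel
Applied research: the 2025 panel 9/10 = 90.0%, the external panel 4/5 = 80.0% → the 2025 panel
Overall: the 2025 panel 26/87 = 29.9%, the external panel 14/82 = 17.1% → the 2025 panel
The 2025 panel wins overall and in every proposal group — no reversal.

Yes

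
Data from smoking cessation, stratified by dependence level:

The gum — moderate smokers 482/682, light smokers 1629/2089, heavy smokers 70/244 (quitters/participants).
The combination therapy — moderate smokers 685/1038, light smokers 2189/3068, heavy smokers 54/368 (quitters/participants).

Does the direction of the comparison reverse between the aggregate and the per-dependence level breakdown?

Moderate smokers: the gum 482/682 = 70.7%, the combination therapy 685/1038 = 66.0% → the gum
Light smokers: the gum 1629/2089 = 78.0%, the combination therapy 2189/3068 = 71.3% → the gum
Heavy smokers: the gum 70/244 = 28.7%, the combination therapy 54/368 = 14.7% → the gum
Overall: the gum 2181/3015 = 72.3%, the combination therapy 2928/4474 = 65.4% → the gum
The gum wins overall and in every dependence group — no reversal.

No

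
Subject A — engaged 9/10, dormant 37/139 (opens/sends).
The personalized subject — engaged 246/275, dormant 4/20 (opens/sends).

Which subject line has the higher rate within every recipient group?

Engaged: Subject A 9/10 = 90.0%, the personalized subject 246/275 = 89.5% → Subject A
Dormant: Subject A 37/139 = 26.6%, the personalized subject 4/20 = 20.0% → Subject A
Subject A has the higher rate in both groups.

Subject A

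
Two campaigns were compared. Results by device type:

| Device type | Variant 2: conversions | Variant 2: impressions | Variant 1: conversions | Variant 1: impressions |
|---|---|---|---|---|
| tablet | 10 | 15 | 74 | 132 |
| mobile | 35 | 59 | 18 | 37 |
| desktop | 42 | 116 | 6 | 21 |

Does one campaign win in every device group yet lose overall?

Tablet: Variant 2 10/15 = 66.7%, Variant 1 74/132 = 56.1% → Variant 2
Mobile: Variant 2 35/59 = 59.3%, Variant 1 18/37 = 48.6% → Variant 2
Desktop: Variant 2 42/116 = 36.2%, Variant 1 6/21 = 28.6% → Variant 2
Overall: Variant 2 87/190 = 45.8%, Variant 1 98/190 = 51.6% → Variant 1
Variant 2 wins each device group but Variant 1 wins overall — the comparison reverses. Variant 2's impressions skew toward desktop, which has a lower base rate.

Yes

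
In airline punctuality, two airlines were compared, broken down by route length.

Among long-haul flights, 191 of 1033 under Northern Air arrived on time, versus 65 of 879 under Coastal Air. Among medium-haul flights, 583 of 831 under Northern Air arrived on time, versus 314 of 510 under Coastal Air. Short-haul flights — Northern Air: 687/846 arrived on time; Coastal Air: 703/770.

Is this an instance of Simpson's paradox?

No

Long-haul: Northern Air 191/1033 = 18.5%, Coastal Air 65/879 = 7.4% → Northern Air
Medium-haul: Northern Air 583/831 = 70.2%, Coastal Air 314/510 = 61.6% → Northern Air
Short-haul: Northern Air 687/846 = 81.2%, Coastal Air 703/770 = 91.3% → Coastal Air
Overall: Northern Air 1461/2710 = 53.9%, Coastal Air 1082/2159 = 50.1% → Northern Air
Neither sweeps: Northern Air wins 2 of 3 groups, Coastal Air wins 1. Northern Air wins overall but not every group — no Simpson reversal.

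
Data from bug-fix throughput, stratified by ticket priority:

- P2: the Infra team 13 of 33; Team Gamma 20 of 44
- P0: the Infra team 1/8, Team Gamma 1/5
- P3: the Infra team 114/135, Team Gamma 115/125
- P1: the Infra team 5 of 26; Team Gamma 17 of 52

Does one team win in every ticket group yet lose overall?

No

P2: the Infra team 13/33 = 39.4%, Team Gamma 20/44 = 45.5% → Team Gamma
P0: the Infra team 1/8 = 12.5%, Team Gamma 1/5 = 20.0% → Team Gamma
P3: the Infra team 114/135 = 84.4%, Team Gamma 115/125 = 92.0% → Team Gamma
P1: the Infra team 5/26 = 19.2%, Team Gamma 17/52 = 32.7% → Team Gamma
Overall: the Infra team 133/202 = 65.8%, Team Gamma 153/226 = 67.7% → Team Gamma
Team Gamma wins overall and in every ticket group — no reversal.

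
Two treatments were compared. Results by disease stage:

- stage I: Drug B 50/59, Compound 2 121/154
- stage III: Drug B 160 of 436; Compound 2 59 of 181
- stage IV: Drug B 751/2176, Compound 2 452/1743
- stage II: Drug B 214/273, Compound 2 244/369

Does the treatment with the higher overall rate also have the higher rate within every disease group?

Stage I: Drug B 50/59 = 84.7%, Compound 2 121/154 = 78.6% → Drug B
Stage III: Drug B 160/436 = 36.7%, Compound 2 59/181 = 32.6% → Drug B
Stage IV: Drug B 751/2176 = 34.5%, Compound 2 452/1743 = 25.9% → Drug B
Stage II: Drug B 214/273 = 78.4%, Compound 2 244/369 = 66.1% → Drug B
Overall: Drug B 1175/2944 = 39.9%, Compound 2 876/2447 = 35.8% → Drug B
Drug B wins overall and in every disease group — no reversal.

Yes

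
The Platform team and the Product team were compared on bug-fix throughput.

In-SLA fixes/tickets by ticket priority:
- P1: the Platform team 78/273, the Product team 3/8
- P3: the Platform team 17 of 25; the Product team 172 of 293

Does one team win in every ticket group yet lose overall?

P1: the Platform team 78/273 = 28.6%, the Product team 3/8 = 37.5% → the Product team
P3: the Platform team 17/25 = 68.0%, the Product team 172/293 = 58.7% → the Platform team
Overall: the Platform team 95/298 = 31.9%, the Product team 175/301 = 58.1% → the Product team
Neither sweeps: the Platform team wins 1 of 2 groups, the Product team wins 1. The Product team wins overall but not every group — no Simpson reversal.

No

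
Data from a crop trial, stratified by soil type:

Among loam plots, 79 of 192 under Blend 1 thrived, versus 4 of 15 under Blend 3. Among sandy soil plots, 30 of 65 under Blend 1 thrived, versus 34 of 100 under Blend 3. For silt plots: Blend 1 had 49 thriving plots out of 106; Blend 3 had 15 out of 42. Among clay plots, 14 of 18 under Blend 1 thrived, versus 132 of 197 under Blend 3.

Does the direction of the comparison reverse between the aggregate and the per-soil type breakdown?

Yes

Loam: Blend 1 79/192 = 41.1%, Blend 3 4/15 = 26.7% → Blend 1
Sandy soil: Blend 1 30/65 = 46.2%, Blend 3 34/100 = 34.0% → Blend 1
Silt: Blend 1 49/106 = 46.2%, Blend 3 15/42 = 35.7% → Blend 1
Clay: Blend 1 14/18 = 77.8%, Blend 3 132/197 = 67.0% → Blend 1
Overall: Blend 1 172/381 = 45.1%, Blend 3 185/354 = 52.3% → Blend 3
Blend 1 wins each soil group but Blend 3 wins overall — the comparison reverses. Blend 1's plots skew toward loam, which has a lower base rate.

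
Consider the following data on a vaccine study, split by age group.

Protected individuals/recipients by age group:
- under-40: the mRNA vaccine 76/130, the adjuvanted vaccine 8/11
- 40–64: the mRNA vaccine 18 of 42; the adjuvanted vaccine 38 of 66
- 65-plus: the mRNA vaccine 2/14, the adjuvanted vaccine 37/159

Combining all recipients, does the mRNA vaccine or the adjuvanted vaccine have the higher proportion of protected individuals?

Under-40: the mRNA vaccine 76/130 = 58.5%, the adjuvanted vaccine 8/11 = 72.7% → the adjuvanted vaccine
40–64: the mRNA vaccine 18/42 = 42.9%, the adjuvanted vaccine 38/66 = 57.6% → the adjuvanted vaccine
65-plus: the mRNA vaccine 2/14 = 14.3%, the adjuvanted vaccine 37/159 = 23.3% → the adjuvanted vaccine
Overall: the mRNA vaccine 96/186 = 51.6%, the adjuvanted vaccine 83/236 = 35.2% → the mRNA vaccine
(The adjuvanted vaccine wins every age group but the mRNA vaccine wins overall — the adjuvanted vaccine's recipients skew toward the low-rate 65-plus group.)

the mRNA vaccine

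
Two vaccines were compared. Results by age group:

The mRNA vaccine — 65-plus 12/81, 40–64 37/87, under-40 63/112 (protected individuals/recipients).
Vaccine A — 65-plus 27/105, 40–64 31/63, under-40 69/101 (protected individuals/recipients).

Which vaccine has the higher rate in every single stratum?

65-plus: the mRNA vaccine 12/81 = 14.8%, Vaccine A 27/105 = 25.7% → Vaccine A
40–64: the mRNA vaccine 37/87 = 42.5%, Vaccine A 31/63 = 49.2% → Vaccine A
Under-40: the mRNA vaccine 63/112 = 56.2%, Vaccine A 69/101 = 68.3% → Vaccine A
Vaccine A has the higher rate in all 3 groups.

Vaccine A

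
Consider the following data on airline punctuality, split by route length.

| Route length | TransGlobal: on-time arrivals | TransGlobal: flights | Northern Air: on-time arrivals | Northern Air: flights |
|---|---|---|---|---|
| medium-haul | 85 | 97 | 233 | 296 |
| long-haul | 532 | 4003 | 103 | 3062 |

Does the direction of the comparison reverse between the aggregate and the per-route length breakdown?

Medium-haul: TransGlobal 85/97 = 87.6%, Northern Air 233/296 = 78.7% → TransGlobal
Long-haul: TransGlobal 532/4003 = 13.3%, Northern Air 103/3062 = 3.4% → TransGlobal
Overall: TransGlobal 617/4100 = 15.0%, Northern Air 336/3358 = 10.0% → TransGlobal
TransGlobal wins overall and in every route group — no reversal.

No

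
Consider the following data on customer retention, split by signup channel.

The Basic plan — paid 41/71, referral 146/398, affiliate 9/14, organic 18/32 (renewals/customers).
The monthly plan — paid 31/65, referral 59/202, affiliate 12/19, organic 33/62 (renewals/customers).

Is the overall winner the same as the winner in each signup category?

Yes

Paid: the Basic plan 41/71 = 57.7%, the monthly plan 31/65 = 47.7% → the Basic plan
Referral: the Basic plan 146/398 = 36.7%, the monthly plan 59/202 = 29.2% → the Basic plan
Affiliate: the Basic plan 9/14 = 64.3%, the monthly plan 12/19 = 63.2% → the Basic plan
Organic: the Basic plan 18/32 = 56.2%, the monthly plan 33/62 = 53.2% → the Basic plan
Overall: the Basic plan 214/515 = 41.6%, the monthly plan 135/348 = 38.8% → the Basic plan
The Basic plan wins overall and in every signup group — no reversal.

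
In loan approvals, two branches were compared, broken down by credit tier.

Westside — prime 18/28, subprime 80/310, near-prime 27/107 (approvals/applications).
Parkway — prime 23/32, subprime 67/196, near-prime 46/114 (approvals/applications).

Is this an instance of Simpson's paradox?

Prime: Westside 18/28 = 64.3%, Parkway 23/32 = 71.9% → Parkway
Subprime: Westside 80/310 = 25.8%, Parkway 67/196 = 34.2% → Parkway
Near-prime: Westside 27/107 = 25.2%, Parkway 46/114 = 40.4% → Parkway
Overall: Westside 125/445 = 28.1%, Parkway 136/342 = 39.8% → Parkway
Parkway wins overall and in every credit group — no reversal.

No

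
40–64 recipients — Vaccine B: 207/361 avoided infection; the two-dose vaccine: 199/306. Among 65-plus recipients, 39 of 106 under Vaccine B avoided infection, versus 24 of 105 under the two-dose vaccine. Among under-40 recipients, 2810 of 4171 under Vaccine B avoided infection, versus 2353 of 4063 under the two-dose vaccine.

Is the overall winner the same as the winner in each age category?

40–64: Vaccine B 207/361 = 57.3%, the two-dose vaccine 199/306 = 65.0% → the two-dose vaccine
65-plus: Vaccine B 39/106 = 36.8%, the two-dose vaccine 24/105 = 22.9% → Vaccine B
Under-40: Vaccine B 2810/4171 = 67.4%, the two-dose vaccine 2353/4063 = 57.9% → Vaccine B
Overall: Vaccine B 3056/4638 = 65.9%, the two-dose vaccine 2576/4474 = 57.6% → Vaccine B
Neither sweeps: Vaccine B wins 2 of 3 groups, the two-dose vaccine wins 1. Vaccine B wins overall but not every group — no Simpson reversal.

No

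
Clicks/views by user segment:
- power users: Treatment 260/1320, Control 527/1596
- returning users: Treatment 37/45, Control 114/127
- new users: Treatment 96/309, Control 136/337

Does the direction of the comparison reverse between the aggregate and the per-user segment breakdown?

No

Power users: Treatment 260/1320 = 19.7%, Control 527/1596 = 33.0% → Control
Returning users: Treatment 37/45 = 82.2%, Control 114/127 = 89.8% → Control
New users: Treatment 96/309 = 31.1%, Control 136/337 = 40.4% → Control
Overall: Treatment 393/1674 = 23.5%, Control 777/2060 = 37.7% → Control
Control wins overall and in every user group — no reversal.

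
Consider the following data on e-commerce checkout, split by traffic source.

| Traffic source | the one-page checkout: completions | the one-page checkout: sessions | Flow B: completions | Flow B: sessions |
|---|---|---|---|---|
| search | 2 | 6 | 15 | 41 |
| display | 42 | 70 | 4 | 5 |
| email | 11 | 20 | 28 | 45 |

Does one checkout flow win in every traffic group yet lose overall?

Yes

Search: the one-page checkout 2/6 = 33.3%, Flow B 15/41 = 36.6% → Flow B
Display: the one-page checkout 42/70 = 60.0%, Flow B 4/5 = 80.0% → Flow B
Email: the one-page checkout 11/20 = 55.0%, Flow B 28/45 = 62.2% → Flow B
Overall: the one-page checkout 55/96 = 57.3%, Flow B 47/91 = 51.6% → the one-page checkout
Flow B wins each traffic group but the one-page checkout wins overall — the comparison reverses. Flow B's sessions skew toward search, which has a lower base rate.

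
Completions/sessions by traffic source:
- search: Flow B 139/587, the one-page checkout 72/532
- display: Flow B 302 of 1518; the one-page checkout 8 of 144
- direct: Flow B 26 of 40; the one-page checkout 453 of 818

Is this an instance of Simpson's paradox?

Search: Flow B 139/587 = 23.7%, the one-page checkout 72/532 = 13.5% → Flow B
Display: Flow B 302/1518 = 19.9%, the one-page checkout 8/144 = 5.6% → Flow B
Direct: Flow B 26/40 = 65.0%, the one-page checkout 453/818 = 55.4% → Flow B
Overall: Flow B 467/2145 = 21.8%, the one-page checkout 533/1494 = 35.7% → the one-page checkout
Flow B wins each traffic group but the one-page checkout wins overall — the comparison reverses. Flow B's sessions skew toward display, which has a lower base rate.

Yes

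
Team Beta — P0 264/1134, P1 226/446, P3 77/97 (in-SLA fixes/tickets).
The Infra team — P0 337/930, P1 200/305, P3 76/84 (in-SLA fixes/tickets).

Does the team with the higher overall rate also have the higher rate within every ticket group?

P0: Team Beta 264/1134 = 23.3%, the Infra team 337/930 = 36.2% → the Infra team
P1: Team Beta 226/446 = 50.7%, the Infra team 200/305 = 65.6% → the Infra team
P3: Team Beta 77/97 = 79.4%, the Infra team 76/84 = 90.5% → the Infra team
Overall: Team Beta 567/1677 = 33.8%, the Infra team 613/1319 = 46.5% → the Infra team
The Infra team wins overall and in every ticket group — no reversal.

Yes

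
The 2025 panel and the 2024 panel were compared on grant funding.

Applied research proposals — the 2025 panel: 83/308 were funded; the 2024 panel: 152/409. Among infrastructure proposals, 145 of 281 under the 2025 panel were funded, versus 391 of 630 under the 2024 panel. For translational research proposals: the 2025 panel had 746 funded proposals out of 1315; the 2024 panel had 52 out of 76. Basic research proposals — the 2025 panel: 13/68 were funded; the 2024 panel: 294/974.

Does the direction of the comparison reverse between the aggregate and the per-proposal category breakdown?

Applied research: the 2025 panel 83/308 = 26.9%, the 2024 panel 152/409 = 37.2% → the 2024 panel
Infrastructure: the 2025 panel 145/281 = 51.6%, the 2024 panel 391/630 = 62.1% → the 2024 panel
Translational research: the 2025 panel 746/1315 = 56.7%, the 2024 panel 52/76 = 68.4% → the 2024 panel
Basic research: the 2025 panel 13/68 = 19.1%, the 2024 panel 294/974 = 30.2% → the 2024 panel
Overall: the 2025 panel 987/1972 = 50.1%, the 2024 panel 889/2089 = 42.6% → the 2025 panel
The 2024 panel wins each proposal group but the 2025 panel wins overall — the comparison reverses. The 2024 panel's proposals skew toward basic research, which has a lower base rate.

Yes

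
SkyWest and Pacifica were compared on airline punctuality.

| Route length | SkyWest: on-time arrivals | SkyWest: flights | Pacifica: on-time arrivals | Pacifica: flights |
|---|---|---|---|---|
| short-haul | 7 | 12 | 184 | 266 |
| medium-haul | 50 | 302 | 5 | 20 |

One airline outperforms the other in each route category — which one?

Pacifica

Short-haul: SkyWest 7/12 = 58.3%, Pacifica 184/266 = 69.2% → Pacifica
Medium-haul: SkyWest 50/302 = 16.6%, Pacifica 5/20 = 25.0% → Pacifica
Pacifica has the higher rate in both groups.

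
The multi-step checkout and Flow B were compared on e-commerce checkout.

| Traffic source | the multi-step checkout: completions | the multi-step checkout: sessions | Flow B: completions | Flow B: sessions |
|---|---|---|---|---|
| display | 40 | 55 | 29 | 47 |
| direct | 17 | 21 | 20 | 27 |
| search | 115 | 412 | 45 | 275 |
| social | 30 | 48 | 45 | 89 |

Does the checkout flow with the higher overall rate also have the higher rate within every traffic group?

Yes

Display: the multi-step checkout 40/55 = 72.7%, Flow B 29/47 = 61.7% → the multi-step checkout
Direct: the multi-step checkout 17/21 = 81.0%, Flow B 20/27 = 74.1% → the multi-step checkout
Search: the multi-step checkout 115/412 = 27.9%, Flow B 45/275 = 16.4% → the multi-step checkout
Social: the multi-step checkout 30/48 = 62.5%, Flow B 45/89 = 50.6% → the multi-step checkout
Overall: the multi-step checkout 202/536 = 37.7%, Flow B 139/438 = 31.7% → the multi-step checkout
The multi-step checkout wins overall and in every traffic group — no reversal.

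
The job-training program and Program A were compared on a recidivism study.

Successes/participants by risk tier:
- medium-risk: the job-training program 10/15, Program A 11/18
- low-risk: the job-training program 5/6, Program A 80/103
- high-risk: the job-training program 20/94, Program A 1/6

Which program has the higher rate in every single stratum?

the job-training program

Medium-risk: the job-training program 10/15 = 66.7%, Program A 11/18 = 61.1% → the job-training program
Low-risk: the job-training program 5/6 = 83.3%, Program A 80/103 = 77.7% → the job-training program
High-risk: the job-training program 20/94 = 21.3%, Program A 1/6 = 16.7% → the job-training program
The job-training program has the higher rate in all 3 groups.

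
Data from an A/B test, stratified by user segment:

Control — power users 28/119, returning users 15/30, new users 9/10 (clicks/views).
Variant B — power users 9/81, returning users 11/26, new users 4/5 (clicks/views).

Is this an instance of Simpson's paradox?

No

Power users: Control 28/119 = 23.5%, Variant B 9/81 = 11.1% → Control
Returning users: Control 15/30 = 50.0%, Variant B 11/26 = 42.3% → Control
New users: Control 9/10 = 90.0%, Variant B 4/5 = 80.0% → Control
Overall: Control 52/159 = 32.7%, Variant B 24/112 = 21.4% → Control
Control wins overall and in every user group — no reversal.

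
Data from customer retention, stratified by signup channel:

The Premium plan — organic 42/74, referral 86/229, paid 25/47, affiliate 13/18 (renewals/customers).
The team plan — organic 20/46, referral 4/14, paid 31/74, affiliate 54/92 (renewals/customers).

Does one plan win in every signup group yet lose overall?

Organic: the Premium plan 42/74 = 56.8%, the team plan 20/46 = 43.5% → the Premium plan
Referral: the Premium plan 86/229 = 37.6%, the team plan 4/14 = 28.6% → the Premium plan
Paid: the Premium plan 25/47 = 53.2%, the team plan 31/74 = 41.9% → the Premium plan
Affiliate: the Premium plan 13/18 = 72.2%, the team plan 54/92 = 58.7% → the Premium plan
Overall: the Premium plan 166/368 = 45.1%, the team plan 109/226 = 48.2% → the team plan
The Premium plan wins each signup group but the team plan wins overall — the comparison reverses. The Premium plan's customers skew toward referral, which has a lower base rate.

Yes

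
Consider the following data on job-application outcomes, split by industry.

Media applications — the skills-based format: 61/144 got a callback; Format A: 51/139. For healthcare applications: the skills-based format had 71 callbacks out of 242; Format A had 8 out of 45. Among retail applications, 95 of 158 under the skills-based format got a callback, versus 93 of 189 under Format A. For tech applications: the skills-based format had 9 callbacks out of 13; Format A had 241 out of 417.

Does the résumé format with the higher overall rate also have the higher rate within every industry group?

No

Media: the skills-based format 61/144 = 42.4%, Format A 51/139 = 36.7% → the skills-based format
Healthcare: the skills-based format 71/242 = 29.3%, Format A 8/45 = 17.8% → the skills-based format
Retail: the skills-based format 95/158 = 60.1%, Format A 93/189 = 49.2% → the skills-based format
Tech: the skills-based format 9/13 = 69.2%, Format A 241/417 = 57.8% → the skills-based format
Overall: the skills-based format 236/557 = 42.4%, Format A 393/790 = 49.7% → Format A
The skills-based format wins each industry group but Format A wins overall — the comparison reverses. The skills-based format's applications skew toward healthcare, which has a lower base rate.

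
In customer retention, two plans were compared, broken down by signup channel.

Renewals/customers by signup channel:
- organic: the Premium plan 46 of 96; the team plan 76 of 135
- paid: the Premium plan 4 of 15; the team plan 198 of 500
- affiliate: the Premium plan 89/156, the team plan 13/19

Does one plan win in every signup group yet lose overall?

Yes

Organic: the Premium plan 46/96 = 47.9%, the team plan 76/135 = 56.3% → the team plan
Paid: the Premium plan 4/15 = 26.7%, the team plan 198/500 = 39.6% → the team plan
Affiliate: the Premium plan 89/156 = 57.1%, the team plan 13/19 = 68.4% → the team plan
Overall: the Premium plan 139/267 = 52.1%, the team plan 287/654 = 43.9% → the Premium plan
The team plan wins each signup group but the Premium plan wins overall — the comparison reverses. The team plan's customers skew toward paid, which has a lower base rate.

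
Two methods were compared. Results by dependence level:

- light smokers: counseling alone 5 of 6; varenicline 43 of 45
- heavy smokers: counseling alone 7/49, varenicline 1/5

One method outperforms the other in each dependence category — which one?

Light smokers: counseling alone 5/6 = 83.3%, varenicline 43/45 = 95.6% → varenicline
Heavy smokers: counseling alone 7/49 = 14.3%, varenicline 1/5 = 20.0% → varenicline
Varenicline has the higher rate in both groups.

varenicline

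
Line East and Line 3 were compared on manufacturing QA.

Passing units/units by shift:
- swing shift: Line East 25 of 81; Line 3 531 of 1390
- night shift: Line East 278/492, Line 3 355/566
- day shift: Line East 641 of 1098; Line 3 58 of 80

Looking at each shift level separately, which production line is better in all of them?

Line 3

Swing shift: Line East 25/81 = 30.9%, Line 3 531/1390 = 38.2% → Line 3
Night shift: Line East 278/492 = 56.5%, Line 3 355/566 = 62.7% → Line 3
Day shift: Line East 641/1098 = 58.4%, Line 3 58/80 = 72.5% → Line 3
Line 3 has the higher rate in all 3 groups.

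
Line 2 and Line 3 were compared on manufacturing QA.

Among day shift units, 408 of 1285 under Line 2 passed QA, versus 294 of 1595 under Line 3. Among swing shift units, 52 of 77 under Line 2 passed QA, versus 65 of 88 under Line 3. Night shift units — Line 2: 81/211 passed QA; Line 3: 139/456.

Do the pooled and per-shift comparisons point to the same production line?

No

Day shift: Line 2 408/1285 = 31.8%, Line 3 294/1595 = 18.4% → Line 2
Swing shift: Line 2 52/77 = 67.5%, Line 3 65/88 = 73.9% → Line 3
Night shift: Line 2 81/211 = 38.4%, Line 3 139/456 = 30.5% → Line 2
Overall: Line 2 541/1573 = 34.4%, Line 3 498/2139 = 23.3% → Line 2
Neither sweeps: Line 2 wins 2 of 3 groups, Line 3 wins 1. Line 2 wins overall but not every group — no Simpson reversal.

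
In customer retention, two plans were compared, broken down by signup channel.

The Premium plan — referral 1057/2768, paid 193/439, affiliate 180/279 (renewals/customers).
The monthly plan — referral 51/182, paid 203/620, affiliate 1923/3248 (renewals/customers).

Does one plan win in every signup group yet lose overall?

Yes

Referral: the Premium plan 1057/2768 = 38.2%, the monthly plan 51/182 = 28.0% → the Premium plan
Paid: the Premium plan 193/439 = 44.0%, the monthly plan 203/620 = 32.7% → the Premium plan
Affiliate: the Premium plan 180/279 = 64.5%, the monthly plan 1923/3248 = 59.2% → the Premium plan
Overall: the Premium plan 1430/3486 = 41.0%, the monthly plan 2177/4050 = 53.8% → the monthly plan
The Premium plan wins each signup group but the monthly plan wins overall — the comparison reverses. The Premium plan's customers skew toward referral, which has a lower base rate.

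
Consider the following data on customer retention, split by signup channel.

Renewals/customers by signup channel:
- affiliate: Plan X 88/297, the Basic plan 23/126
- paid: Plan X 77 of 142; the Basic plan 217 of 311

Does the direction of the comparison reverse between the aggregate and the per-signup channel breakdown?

No

Affiliate: Plan X 88/297 = 29.6%, the Basic plan 23/126 = 18.3% → Plan X
Paid: Plan X 77/142 = 54.2%, the Basic plan 217/311 = 69.8% → the Basic plan
Overall: Plan X 165/439 = 37.6%, the Basic plan 240/437 = 54.9% → the Basic plan
Neither sweeps: Plan X wins 1 of 2 groups, the Basic plan wins 1. The Basic plan wins overall but not every group — no Simpson reversal.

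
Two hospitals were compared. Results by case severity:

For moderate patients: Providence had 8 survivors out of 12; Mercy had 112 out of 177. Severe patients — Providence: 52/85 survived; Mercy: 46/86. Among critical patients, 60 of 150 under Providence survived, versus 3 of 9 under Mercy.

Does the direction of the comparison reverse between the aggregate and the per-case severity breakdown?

Moderate: Providence 8/12 = 66.7%, Mercy 112/177 = 63.3% → Providence
Severe: Providence 52/85 = 61.2%, Mercy 46/86 = 53.5% → Providence
Critical: Providence 60/150 = 40.0%, Mercy 3/9 = 33.3% → Providence
Overall: Providence 120/247 = 48.6%, Mercy 161/272 = 59.2% → Mercy
Providence wins each case group but Mercy wins overall — the comparison reverses. Providence's patients skew toward critical, which has a lower base rate.

Yes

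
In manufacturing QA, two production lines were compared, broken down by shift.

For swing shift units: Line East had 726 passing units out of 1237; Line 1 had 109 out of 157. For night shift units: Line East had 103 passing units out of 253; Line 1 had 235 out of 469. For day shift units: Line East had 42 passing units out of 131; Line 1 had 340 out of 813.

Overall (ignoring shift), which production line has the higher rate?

Swing shift: Line East 726/1237 = 58.7%, Line 1 109/157 = 69.4% → Line 1
Night shift: Line East 103/253 = 40.7%, Line 1 235/469 = 50.1% → Line 1
Day shift: Line East 42/131 = 32.1%, Line 1 340/813 = 41.8% → Line 1
Overall: Line East 871/1621 = 53.7%, Line 1 684/1439 = 47.5% → Line East
(Line 1 wins every shift group but Line East wins overall — Line 1's units skew toward the low-rate day shift group.)

Line East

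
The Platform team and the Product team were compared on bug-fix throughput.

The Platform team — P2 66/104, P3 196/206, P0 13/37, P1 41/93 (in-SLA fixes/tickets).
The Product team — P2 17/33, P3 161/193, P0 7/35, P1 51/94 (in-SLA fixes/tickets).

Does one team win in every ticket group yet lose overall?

No

P2: the Platform team 66/104 = 63.5%, the Product team 17/33 = 51.5% → the Platform team
P3: the Platform team 196/206 = 95.1%, the Product team 161/193 = 83.4% → the Platform team
P0: the Platform team 13/37 = 35.1%, the Product team 7/35 = 20.0% → the Platform team
P1: the Platform team 41/93 = 44.1%, the Product team 51/94 = 54.3% → the Product team
Overall: the Platform team 316/440 = 71.8%, the Product team 236/355 = 66.5% → the Platform team
Neither sweeps: the Platform team wins 3 of 4 groups, the Product team wins 1. The Platform team wins overall but not every group — no Simpson reversal.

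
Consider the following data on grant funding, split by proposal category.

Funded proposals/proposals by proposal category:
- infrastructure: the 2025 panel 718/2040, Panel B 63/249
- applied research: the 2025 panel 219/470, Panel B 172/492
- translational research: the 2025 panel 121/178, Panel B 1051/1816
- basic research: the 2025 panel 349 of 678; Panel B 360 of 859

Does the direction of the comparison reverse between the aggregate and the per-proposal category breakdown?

Infrastructure: the 2025 panel 718/2040 = 35.2%, Panel B 63/249 = 25.3% → the 2025 panel
Applied research: the 2025 panel 219/470 = 46.6%, Panel B 172/492 = 35.0% → the 2025 panel
Translational research: the 2025 panel 121/178 = 68.0%, Panel B 1051/1816 = 57.9% → the 2025 panel
Basic research: the 2025 panel 349/678 = 51.5%, Panel B 360/859 = 41.9% → the 2025 panel
Overall: the 2025 panel 1407/3366 = 41.8%, Panel B 1646/3416 = 48.2% → Panel B
The 2025 panel wins each proposal group but Panel B wins overall — the comparison reverses. The 2025 panel's proposals skew toward infrastructure, which has a lower base rate.

Yes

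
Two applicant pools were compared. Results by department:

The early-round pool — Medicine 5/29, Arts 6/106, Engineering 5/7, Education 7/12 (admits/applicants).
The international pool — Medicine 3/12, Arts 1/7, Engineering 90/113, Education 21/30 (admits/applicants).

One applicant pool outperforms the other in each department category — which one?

the international pool

Medicine: the early-round pool 5/29 = 17.2%, the international pool 3/12 = 25.0% → the international pool
Arts: the early-round pool 6/106 = 5.7%, the international pool 1/7 = 14.3% → the international pool
Engineering: the early-round pool 5/7 = 71.4%, the international pool 90/113 = 79.6% → the international pool
Education: the early-round pool 7/12 = 58.3%, the international pool 21/30 = 70.0% → the international pool
The international pool has the higher rate in all 4 groups.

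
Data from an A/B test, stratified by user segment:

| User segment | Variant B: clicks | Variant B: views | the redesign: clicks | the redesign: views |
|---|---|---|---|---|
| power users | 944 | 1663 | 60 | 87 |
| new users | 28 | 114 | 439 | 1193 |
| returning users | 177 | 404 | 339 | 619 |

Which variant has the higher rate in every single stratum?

the redesign

Power users: Variant B 944/1663 = 56.8%, the redesign 60/87 = 69.0% → the redesign
New users: Variant B 28/114 = 24.6%, the redesign 439/1193 = 36.8% → the redesign
Returning users: Variant B 177/404 = 43.8%, the redesign 339/619 = 54.8% → the redesign
The redesign has the higher rate in all 3 groups.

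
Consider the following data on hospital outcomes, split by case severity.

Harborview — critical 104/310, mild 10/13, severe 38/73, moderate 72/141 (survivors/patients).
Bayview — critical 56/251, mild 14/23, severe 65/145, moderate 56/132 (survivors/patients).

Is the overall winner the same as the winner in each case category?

Yes

Critical: Harborview 104/310 = 33.5%, Bayview 56/251 = 22.3% → Harborview
Mild: Harborview 10/13 = 76.9%, Bayview 14/23 = 60.9% → Harborview
Severe: Harborview 38/73 = 52.1%, Bayview 65/145 = 44.8% → Harborview
Moderate: Harborview 72/141 = 51.1%, Bayview 56/132 = 42.4% → Harborview
Overall: Harborview 224/537 = 41.7%, Bayview 191/551 = 34.7% → Harborview
Harborview wins overall and in every case group — no reversal.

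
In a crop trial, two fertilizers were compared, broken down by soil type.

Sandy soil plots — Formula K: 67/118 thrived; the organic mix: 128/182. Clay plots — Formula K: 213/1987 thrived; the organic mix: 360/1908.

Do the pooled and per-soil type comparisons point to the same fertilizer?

Yes

Sandy soil: Formula K 67/118 = 56.8%, the organic mix 128/182 = 70.3% → the organic mix
Clay: Formula K 213/1987 = 10.7%, the organic mix 360/1908 = 18.9% → the organic mix
Overall: Formula K 280/2105 = 13.3%, the organic mix 488/2090 = 23.3% → the organic mix
The organic mix wins overall and in every soil group — no reversal.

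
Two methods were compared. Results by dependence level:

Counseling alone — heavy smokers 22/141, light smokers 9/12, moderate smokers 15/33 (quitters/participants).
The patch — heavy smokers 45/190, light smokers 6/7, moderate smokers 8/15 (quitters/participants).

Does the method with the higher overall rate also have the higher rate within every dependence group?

Heavy smokers: counseling alone 22/141 = 15.6%, the patch 45/190 = 23.7% → the patch
Light smokers: counseling alone 9/12 = 75.0%, the patch 6/7 = 85.7% → the patch
Moderate smokers: counseling alone 15/33 = 45.5%, the patch 8/15 = 53.3% → the patch
Overall: counseling alone 46/186 = 24.7%, the patch 59/212 = 27.8% → the patch
The patch wins overall and in every dependence group — no reversal.

Yes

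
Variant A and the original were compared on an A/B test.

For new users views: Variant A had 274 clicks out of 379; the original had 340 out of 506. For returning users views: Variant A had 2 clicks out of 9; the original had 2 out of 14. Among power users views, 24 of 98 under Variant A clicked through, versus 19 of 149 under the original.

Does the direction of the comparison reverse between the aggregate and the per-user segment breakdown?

No

New users: Variant A 274/379 = 72.3%, the original 340/506 = 67.2% → Variant A
Returning users: Variant A 2/9 = 22.2%, the original 2/14 = 14.3% → Variant A
Power users: Variant A 24/98 = 24.5%, the original 19/149 = 12.8% → Variant A
Overall: Variant A 300/486 = 61.7%, the original 361/669 = 54.0% → Variant A
Variant A wins overall and in every user group — no reversal.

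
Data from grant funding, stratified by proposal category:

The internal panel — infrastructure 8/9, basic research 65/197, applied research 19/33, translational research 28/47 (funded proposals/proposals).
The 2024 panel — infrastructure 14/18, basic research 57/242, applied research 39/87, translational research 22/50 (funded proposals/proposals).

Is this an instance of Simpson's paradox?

No

Infrastructure: the internal panel 8/9 = 88.9%, the 2024 panel 14/18 = 77.8% → the internal panel
Basic research: the internal panel 65/197 = 33.0%, the 2024 panel 57/242 = 23.6% → the internal panel
Applied research: the internal panel 19/33 = 57.6%, the 2024 panel 39/87 = 44.8% → the internal panel
Translational research: the internal panel 28/47 = 59.6%, the 2024 panel 22/50 = 44.0% → the internal panel
Overall: the internal panel 120/286 = 42.0%, the 2024 panel 132/397 = 33.2% → the internal panel
The internal panel wins overall and in every proposal group — no reversal.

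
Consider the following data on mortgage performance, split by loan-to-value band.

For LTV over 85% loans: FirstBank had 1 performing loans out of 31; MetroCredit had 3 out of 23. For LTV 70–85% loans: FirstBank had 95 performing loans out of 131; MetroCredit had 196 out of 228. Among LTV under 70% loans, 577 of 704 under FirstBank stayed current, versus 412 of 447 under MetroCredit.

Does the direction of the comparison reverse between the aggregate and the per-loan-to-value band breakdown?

LTV over 85%: FirstBank 1/31 = 3.2%, MetroCredit 3/23 = 13.0% → MetroCredit
LTV 70–85%: FirstBank 95/131 = 72.5%, MetroCredit 196/228 = 86.0% → MetroCredit
LTV under 70%: FirstBank 577/704 = 82.0%, MetroCredit 412/447 = 92.2% → MetroCredit
Overall: FirstBank 673/866 = 77.7%, MetroCredit 611/698 = 87.5% → MetroCredit
MetroCredit wins overall and in every loan-to-value group — no reversal.

No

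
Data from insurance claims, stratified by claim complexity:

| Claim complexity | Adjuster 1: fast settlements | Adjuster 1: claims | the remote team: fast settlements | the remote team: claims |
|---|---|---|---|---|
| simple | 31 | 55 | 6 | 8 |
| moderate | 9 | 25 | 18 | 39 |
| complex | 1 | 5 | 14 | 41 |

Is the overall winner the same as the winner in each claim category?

No

Simple: Adjuster 1 31/55 = 56.4%, the remote team 6/8 = 75.0% → the remote team
Moderate: Adjuster 1 9/25 = 36.0%, the remote team 18/39 = 46.2% → the remote team
Complex: Adjuster 1 1/5 = 20.0%, the remote team 14/41 = 34.1% → the remote team
Overall: Adjuster 1 41/85 = 48.2%, the remote team 38/88 = 43.2% → Adjuster 1
The remote team wins each claim group but Adjuster 1 wins overall — the comparison reverses. The remote team's claims skew toward complex, which has a lower base rate.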